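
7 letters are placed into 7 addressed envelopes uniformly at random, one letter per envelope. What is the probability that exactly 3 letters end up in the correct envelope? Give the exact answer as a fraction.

Choose which 3 of the 7 are fixed: C(7,3) = 35 ways.
The remaining 4 must have no fixed point: D(4) = 9.
P = 35·9/5040 = 1/16.

1/16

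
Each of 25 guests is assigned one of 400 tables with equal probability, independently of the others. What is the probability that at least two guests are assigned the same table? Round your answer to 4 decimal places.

0.5350

It's easier to compute the probability that all 25 are distinct.
P(all distinct) = 400/400 · 399/400 · ··· · 376/400 ≈ 0.4650.
So the probability of at least one match is 1 − 0.4650 = 0.5350.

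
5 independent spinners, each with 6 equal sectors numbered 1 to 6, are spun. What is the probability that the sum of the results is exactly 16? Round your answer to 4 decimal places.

0.0945

There are 6^5 = 7776 equally likely outcomes.
The number of ordered 5-tuples from {1,…,6} summing to 16 is 735.
P(sum = 16) = 735/7776 = 245/2592 ≈ 0.0945.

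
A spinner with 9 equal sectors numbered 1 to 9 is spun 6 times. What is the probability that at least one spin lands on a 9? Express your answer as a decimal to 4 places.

0.5067

P(no spin lands on a 9) = (8/9)^6 ≈ 0.4933.
P(at least one) = 1 − 0.4933 = 0.5067.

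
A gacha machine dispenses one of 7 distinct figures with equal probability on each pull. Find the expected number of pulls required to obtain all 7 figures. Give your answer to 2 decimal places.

After i distinct types are collected, each trial gives a new one with probability (7−i)/7, so the expected wait for the next new type is 7/(7−i).
E = 7/7 + 7/6 + 7/5 + 7/4 + 7/3 + 7/2 + 7/1 = 363/20 ≈ 18.15.

18.15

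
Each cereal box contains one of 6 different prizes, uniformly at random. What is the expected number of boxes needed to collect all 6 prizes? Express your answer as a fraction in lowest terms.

147/10

After i distinct types are collected, each trial gives a new one with probability (6−i)/6, so the expected wait for the next new type is 6/(6−i).
E = 6/6 + 6/5 + 6/4 + 6/3 + 6/2 + 6/1 = 147/10.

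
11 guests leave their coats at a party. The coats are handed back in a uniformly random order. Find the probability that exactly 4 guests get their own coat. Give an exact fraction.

103/6720

Choose which 4 of the 11 are fixed: C(11,4) = 330 ways.
The remaining 7 must have no fixed point: D(7) = 1854.
P = 330·1854/39916800 = 103/6720.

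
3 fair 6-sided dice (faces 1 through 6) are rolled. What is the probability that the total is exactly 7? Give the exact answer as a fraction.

5/72

There are 6^3 = 216 equally likely outcomes.
The number of ordered 3-tuples from {1,…,6} summing to 7 is 15.
P(sum = 7) = 15/216 = 5/72.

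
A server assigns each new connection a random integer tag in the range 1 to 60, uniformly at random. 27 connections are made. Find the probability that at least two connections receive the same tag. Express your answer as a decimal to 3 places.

0.999

It's easier to compute the probability that all 27 are distinct.
P(all distinct) = 60/60 · 59/60 · ··· · 34/60 ≈ 0.001.
So the probability of at least one match is 1 − 0.001 = 0.999.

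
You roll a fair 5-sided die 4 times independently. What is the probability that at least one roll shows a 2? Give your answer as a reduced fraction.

369/625

P(no roll shows a 2) = (4/5)^4 = 256/625.
P(at least one) = 1 − 256/625 = 369/625.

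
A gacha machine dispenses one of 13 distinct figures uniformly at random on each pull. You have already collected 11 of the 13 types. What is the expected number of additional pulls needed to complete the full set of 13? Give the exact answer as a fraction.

Starting from 11 distinct types, each trial gives a new one with probability (13−i)/13 when i types are held, so the wait for the next new type is 13/(13−i).
E = 13/2 + 13/1 = 39/2.

39/2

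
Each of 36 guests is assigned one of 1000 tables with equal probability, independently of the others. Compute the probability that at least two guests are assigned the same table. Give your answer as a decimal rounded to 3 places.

0.471

It's easier to compute the probability that all 36 are distinct.
P(all distinct) = 1000/1000 · 999/1000 · ··· · 965/1000 ≈ 0.529.
So the probability of at least one match is 1 − 0.529 = 0.471.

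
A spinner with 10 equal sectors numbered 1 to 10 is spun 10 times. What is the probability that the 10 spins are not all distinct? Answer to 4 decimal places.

0.9996

P(all 10 different) = 10/10 · 9/10 · ··· · 1/10 ≈ 0.0004.
P(at least two equal) = 1 − 0.0004 = 0.9996.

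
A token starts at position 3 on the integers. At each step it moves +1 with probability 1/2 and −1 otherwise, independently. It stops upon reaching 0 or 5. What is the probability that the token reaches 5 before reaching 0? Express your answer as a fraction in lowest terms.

3/5

With a fair step, P(i) = ½P(i−1) + ½P(i+1) with P(0)=0, P(5)=1 has the linear solution P(i) = i/5.
P(3) = 3/5.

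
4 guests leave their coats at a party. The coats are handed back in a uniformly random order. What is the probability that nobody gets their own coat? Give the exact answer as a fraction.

This is the derangement probability: permutations of 4 with no fixed point.
D(4) = 4! · (1 − 1/1! + 1/2! − ··· + (−1)^4/4!) = 9.
P = 9/24 = 3/8.

3/8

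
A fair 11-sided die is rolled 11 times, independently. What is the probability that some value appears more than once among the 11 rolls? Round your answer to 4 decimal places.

P(all 11 different) = 11/11 · 10/11 · ··· · 1/11 ≈ 0.0001.
P(at least two equal) = 1 − 0.0001 = 0.9999.

0.9999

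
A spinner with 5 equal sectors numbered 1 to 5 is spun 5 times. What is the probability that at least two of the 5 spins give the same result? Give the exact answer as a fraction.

P(all 5 different) = 5/5 · 4/5 · ··· · 1/5 = 24/625.
P(at least two equal) = 1 − 24/625 = 601/625.

601/625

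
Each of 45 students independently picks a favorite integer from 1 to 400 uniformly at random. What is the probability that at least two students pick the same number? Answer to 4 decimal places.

It's easier to compute the probability that all 45 are distinct.
P(all distinct) = 400/400 · 399/400 · ··· · 356/400 ≈ 0.0764.
So the probability of at least one match is 1 − 0.0764 = 0.9236.

0.9236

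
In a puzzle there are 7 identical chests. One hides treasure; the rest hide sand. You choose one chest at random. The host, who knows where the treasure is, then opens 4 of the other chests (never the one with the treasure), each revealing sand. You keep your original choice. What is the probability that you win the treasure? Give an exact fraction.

1/7

The host can always open 4 empty chests regardless of your choice, so the reveals give no information about your original chest.
P(win by staying) = 1/7.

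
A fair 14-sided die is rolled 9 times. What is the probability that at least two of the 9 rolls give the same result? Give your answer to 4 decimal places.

0.9648

P(all 9 different) = 14/14 · 13/14 · ··· · 6/14 ≈ 0.0352.
P(at least two equal) = 1 − 0.0352 = 0.9648.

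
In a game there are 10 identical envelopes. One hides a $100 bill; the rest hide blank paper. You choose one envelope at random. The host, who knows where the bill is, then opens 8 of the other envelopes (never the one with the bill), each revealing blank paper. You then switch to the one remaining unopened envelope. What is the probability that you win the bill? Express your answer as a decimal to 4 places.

Your original envelope holds the bill with probability 1/10, so the other 9 collectively hold it with probability 9/10.
The host can always find 8 empty envelopes to open, so the reveals don't change that 9/10; it is now spread over the 1 remaining unopened envelope.
P(win by switching) = (9/10) · (1/1) = 9/10 ≈ 0.9000.

0.9000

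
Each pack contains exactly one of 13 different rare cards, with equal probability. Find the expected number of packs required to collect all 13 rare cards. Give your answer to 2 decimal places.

41.34

After i distinct types are collected, each trial gives a new one with probability (13−i)/13, so the expected wait for the next new type is 13/(13−i).
E = 13/13 + 13/12 + 13/11 + 13/10 + 13/9 + 13/8 + 13/7 + 13/6 + 13/5 + 13/4 + 13/3 + 13/2 + 13/1 = 1145993/27720 ≈ 41.34.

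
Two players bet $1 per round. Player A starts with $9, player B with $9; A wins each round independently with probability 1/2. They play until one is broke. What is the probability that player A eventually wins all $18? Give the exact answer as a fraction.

With a fair step, P(i) = ½P(i−1) + ½P(i+1) with P(0)=0, P(18)=1 has the linear solution P(i) = i/18.
P(9) = 9/18 = 1/2.

1/2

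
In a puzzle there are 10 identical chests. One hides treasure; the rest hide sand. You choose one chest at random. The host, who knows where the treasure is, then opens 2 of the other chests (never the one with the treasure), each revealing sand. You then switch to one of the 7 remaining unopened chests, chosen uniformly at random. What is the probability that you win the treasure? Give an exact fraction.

Your original chest holds the treasure with probability 1/10, so the other 9 collectively hold it with probability 9/10.
The host can always find 2 empty chests to open, so the reveals don't change that 9/10; it is now spread over the 7 remaining unopened chests.
P(win by switching) = (9/10) · (1/7) = 9/70.

9/70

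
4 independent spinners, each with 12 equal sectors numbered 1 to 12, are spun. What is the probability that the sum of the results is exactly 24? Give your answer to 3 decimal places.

0.054

There are 12^4 = 20736 equally likely outcomes.
The number of ordered 4-tuples from {1,…,12} summing to 24 is 1111.
P(sum = 24) = 1111/20736 ≈ 0.054.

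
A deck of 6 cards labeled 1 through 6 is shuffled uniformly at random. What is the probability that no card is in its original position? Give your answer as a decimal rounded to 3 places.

This is the derangement probability: permutations of 6 with no fixed point.
D(6) = 6! · (1 − 1/1! + 1/2! − ··· + (−1)^6/6!) = 265.
P = 265/720 = 53/144 ≈ 0.368.

0.368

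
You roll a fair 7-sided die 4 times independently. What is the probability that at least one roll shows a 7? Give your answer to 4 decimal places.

P(no roll shows a 7) = (6/7)^4 ≈ 0.5398.
P(at least one) = 1 − 0.5398 = 0.4602.

0.4602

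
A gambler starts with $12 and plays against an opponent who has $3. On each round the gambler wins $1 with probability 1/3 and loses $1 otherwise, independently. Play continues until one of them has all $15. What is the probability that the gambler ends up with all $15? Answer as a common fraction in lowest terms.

Let r = q/p = (2/3)/(1/3) = 2. The recurrence P(i) = p·P(i+1) + q·P(i−1) with P(0)=0, P(15)=1 gives P(i) = (1 − r^i)/(1 − r^15).
P(12) = (1 − (2)^12) / (1 − (2)^15) = 585/4681.

585/4681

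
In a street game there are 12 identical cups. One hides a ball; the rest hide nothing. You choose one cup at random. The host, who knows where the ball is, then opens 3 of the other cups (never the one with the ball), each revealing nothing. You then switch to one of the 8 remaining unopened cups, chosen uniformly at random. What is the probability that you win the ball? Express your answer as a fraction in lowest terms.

Your original cup holds the ball with probability 1/12, so the other 11 collectively hold it with probability 11/12.
The host can always find 3 empty cups to open, so the reveals don't change that 11/12; it is now spread over the 8 remaining unopened cups.
P(win by switching) = (11/12) · (1/8) = 11/96.

11/96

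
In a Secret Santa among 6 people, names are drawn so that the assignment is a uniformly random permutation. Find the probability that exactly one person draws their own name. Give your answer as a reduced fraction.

11/30

Choose which one is fixed: C(6,1) = 6 ways.
The remaining 5 must have no fixed point: D(5) = 44.
P = 6·44/720 = 11/30.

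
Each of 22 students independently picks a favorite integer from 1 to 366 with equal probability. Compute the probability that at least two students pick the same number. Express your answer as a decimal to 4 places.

It's easier to compute the probability that all 22 are distinct.
P(all distinct) = 366/366 · 365/366 · ··· · 345/366 ≈ 0.5252.
So the probability of at least one match is 1 − 0.5252 = 0.4748.

0.4748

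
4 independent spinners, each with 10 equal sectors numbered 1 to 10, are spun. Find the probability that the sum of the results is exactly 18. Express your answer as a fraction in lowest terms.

There are 10^4 = 10000 equally likely outcomes.
The number of ordered 4-tuples from {1,…,10} summing to 18 is 540.
P(sum = 18) = 540/10000 = 27/500.

27/500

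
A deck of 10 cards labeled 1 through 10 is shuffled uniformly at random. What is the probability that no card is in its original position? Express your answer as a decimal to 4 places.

This is the derangement probability: permutations of 10 with no fixed point.
D(10) = 10! · (1 − 1/1! + 1/2! − ··· + (−1)^10/10!) = 1334961.
P = 1334961/3628800 = 16481/44800 ≈ 0.3679.

0.3679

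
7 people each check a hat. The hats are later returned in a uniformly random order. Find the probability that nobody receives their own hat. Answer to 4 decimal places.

This is the derangement probability: permutations of 7 with no fixed point.
D(7) = 7! · (1 − 1/1! + 1/2! − ··· + (−1)^7/7!) = 1854.
P = 1854/5040 = 103/280 ≈ 0.3679.

0.3679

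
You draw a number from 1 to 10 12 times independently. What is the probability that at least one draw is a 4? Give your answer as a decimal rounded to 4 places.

P(no draw is a 4) = (9/10)^12 ≈ 0.2824.
P(at least one) = 1 − 0.2824 = 0.7176.

0.7176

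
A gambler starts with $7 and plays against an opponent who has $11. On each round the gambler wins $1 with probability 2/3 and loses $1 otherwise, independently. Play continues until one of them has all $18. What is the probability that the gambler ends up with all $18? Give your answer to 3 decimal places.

0.992

Let r = q/p = (1/3)/(2/3) = 1/2. The recurrence P(i) = p·P(i+1) + q·P(i−1) with P(0)=0, P(18)=1 gives P(i) = (1 − r^i)/(1 − r^18).
P(7) = (1 − (1/2)^7) / (1 − (1/2)^18) = 260096/262143 ≈ 0.992.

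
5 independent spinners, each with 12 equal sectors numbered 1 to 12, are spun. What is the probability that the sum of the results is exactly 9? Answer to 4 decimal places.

0.0003

There are 12^5 = 248832 equally likely outcomes.
The number of ordered 5-tuples from {1,…,12} summing to 9 is 70.
P(sum = 9) = 70/248832 = 35/124416 ≈ 0.0003.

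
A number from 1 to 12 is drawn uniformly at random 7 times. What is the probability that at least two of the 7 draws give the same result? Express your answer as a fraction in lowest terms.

3071/3456

P(all 7 different) = 12/12 · 11/12 · ··· · 6/12 = 385/3456.
P(at least two equal) = 1 − 385/3456 = 3071/3456.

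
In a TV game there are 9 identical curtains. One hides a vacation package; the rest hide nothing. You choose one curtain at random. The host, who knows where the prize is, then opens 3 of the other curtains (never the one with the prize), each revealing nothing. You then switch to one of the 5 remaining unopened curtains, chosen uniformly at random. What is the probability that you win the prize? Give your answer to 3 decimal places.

Your original curtain holds the prize with probability 1/9, so the other 8 collectively hold it with probability 8/9.
The host can always find 3 empty curtains to open, so the reveals don't change that 8/9; it is now spread over the 5 remaining unopened curtains.
P(win by switching) = (8/9) · (1/5) = 8/45 ≈ 0.178.

0.178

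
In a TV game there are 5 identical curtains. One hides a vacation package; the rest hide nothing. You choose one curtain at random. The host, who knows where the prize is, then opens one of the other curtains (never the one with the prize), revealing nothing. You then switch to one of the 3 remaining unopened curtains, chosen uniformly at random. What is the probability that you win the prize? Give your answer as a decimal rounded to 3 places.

Your original curtain holds the prize with probability 1/5, so the other 4 collectively hold it with probability 4/5.
The host can always find an empty curtain to open, so this doesn't change that 4/5; it is now spread over the 3 remaining unopened curtains.
P(win by switching) = (4/5) · (1/3) = 4/15 ≈ 0.267.

0.267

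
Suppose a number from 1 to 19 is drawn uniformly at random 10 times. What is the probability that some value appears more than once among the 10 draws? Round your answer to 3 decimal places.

0.945

P(all 10 different) = 19/19 · 18/19 · ··· · 10/19 ≈ 0.055.
P(at least two equal) = 1 − 0.055 = 0.945.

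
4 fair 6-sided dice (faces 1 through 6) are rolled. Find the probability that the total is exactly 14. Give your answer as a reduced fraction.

There are 6^4 = 1296 equally likely outcomes.
The number of ordered 4-tuples from {1,…,6} summing to 14 is 146.
P(sum = 14) = 146/1296 = 73/648.

73/648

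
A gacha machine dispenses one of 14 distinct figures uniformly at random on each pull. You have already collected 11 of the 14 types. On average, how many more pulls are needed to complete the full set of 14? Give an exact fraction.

77/3

Starting from 11 distinct types, each trial gives a new one with probability (14−i)/14 when i types are held, so the wait for the next new type is 14/(14−i).
E = 14/3 + 14/2 + 14/1 = 77/3.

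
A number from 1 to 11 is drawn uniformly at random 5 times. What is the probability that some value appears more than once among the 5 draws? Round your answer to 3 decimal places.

P(all 5 different) = 11/11 · 10/11 · ··· · 7/11 ≈ 0.344.
P(at least two equal) = 1 − 0.344 = 0.656.

0.656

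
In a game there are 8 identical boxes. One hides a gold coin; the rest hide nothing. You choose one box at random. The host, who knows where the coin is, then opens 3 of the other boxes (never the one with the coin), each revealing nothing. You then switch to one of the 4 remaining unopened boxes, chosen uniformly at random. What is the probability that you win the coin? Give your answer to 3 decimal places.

0.219

Your original box holds the coin with probability 1/8, so the other 7 collectively hold it with probability 7/8.
The host can always find 3 empty boxes to open, so the reveals don't change that 7/8; it is now spread over the 4 remaining unopened boxes.
P(win by switching) = (7/8) · (1/4) = 7/32 ≈ 0.219.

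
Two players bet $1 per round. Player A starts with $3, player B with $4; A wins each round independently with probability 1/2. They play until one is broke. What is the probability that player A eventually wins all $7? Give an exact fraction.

3/7

With a fair step, P(i) = ½P(i−1) + ½P(i+1) with P(0)=0, P(7)=1 has the linear solution P(i) = i/7.
P(3) = 3/7.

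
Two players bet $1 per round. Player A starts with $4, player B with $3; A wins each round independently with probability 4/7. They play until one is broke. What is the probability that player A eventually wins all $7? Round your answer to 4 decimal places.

0.7889

Let r = q/p = (3/7)/(4/7) = 3/4. The recurrence P(i) = p·P(i+1) + q·P(i−1) with P(0)=0, P(7)=1 gives P(i) = (1 − r^i)/(1 − r^7).
P(4) = (1 − (3/4)^4) / (1 − (3/4)^7) = 11200/14197 ≈ 0.7889.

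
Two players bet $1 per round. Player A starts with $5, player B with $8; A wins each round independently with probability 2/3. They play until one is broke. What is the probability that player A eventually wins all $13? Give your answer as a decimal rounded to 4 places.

0.9689

Let r = q/p = (1/3)/(2/3) = 1/2. The recurrence P(i) = p·P(i+1) + q·P(i−1) with P(0)=0, P(13)=1 gives P(i) = (1 − r^i)/(1 − r^13).
P(5) = (1 − (1/2)^5) / (1 − (1/2)^13) = 7936/8191 ≈ 0.9689.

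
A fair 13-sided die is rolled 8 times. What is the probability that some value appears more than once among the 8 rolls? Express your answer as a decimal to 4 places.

P(all 8 different) = 13/13 · 12/13 · ··· · 6/13 ≈ 0.0636.
P(at least two equal) = 1 − 0.0636 = 0.9364.

0.9364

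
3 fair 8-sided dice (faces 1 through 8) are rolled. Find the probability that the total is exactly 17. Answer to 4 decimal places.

There are 8^3 = 512 equally likely outcomes.
The number of ordered 3-tuples from {1,…,8} summing to 17 is 36.
P(sum = 17) = 36/512 = 9/128 ≈ 0.0703.

0.0703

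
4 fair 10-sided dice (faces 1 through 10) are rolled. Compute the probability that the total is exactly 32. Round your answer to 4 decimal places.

0.0165

There are 10^4 = 10000 equally likely outcomes.
The number of ordered 4-tuples from {1,…,10} summing to 32 is 165.
P(sum = 32) = 165/10000 = 33/2000 ≈ 0.0165.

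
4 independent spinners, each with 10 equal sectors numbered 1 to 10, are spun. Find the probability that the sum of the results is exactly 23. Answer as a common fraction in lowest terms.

There are 10^4 = 10000 equally likely outcomes.
The number of ordered 4-tuples from {1,…,10} summing to 23 is 660.
P(sum = 23) = 660/10000 = 33/500.

33/500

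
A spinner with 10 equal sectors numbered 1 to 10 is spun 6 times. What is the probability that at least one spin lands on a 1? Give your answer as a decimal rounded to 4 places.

P(no spin lands on a 1) = (9/10)^6 ≈ 0.5314.
P(at least one) = 1 − 0.5314 = 0.4686.

0.4686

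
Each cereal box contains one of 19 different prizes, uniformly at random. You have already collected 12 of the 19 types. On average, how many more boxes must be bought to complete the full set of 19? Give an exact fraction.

Starting from 12 distinct types, each trial gives a new one with probability (19−i)/19 when i types are held, so the wait for the next new type is 19/(19−i).
E = 19/7 + 19/6 + 19/5 + 19/4 + 19/3 + 19/2 + 19/1 = 6897/140.

6897/140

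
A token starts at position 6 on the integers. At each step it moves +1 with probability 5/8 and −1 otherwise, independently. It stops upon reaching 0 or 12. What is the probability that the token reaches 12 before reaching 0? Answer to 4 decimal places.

0.9554

Let r = q/p = (3/8)/(5/8) = 3/5. The recurrence P(i) = p·P(i+1) + q·P(i−1) with P(0)=0, P(12)=1 gives P(i) = (1 − r^i)/(1 − r^12).
P(6) = (1 − (3/5)^6) / (1 − (3/5)^12) = 15625/16354 ≈ 0.9554.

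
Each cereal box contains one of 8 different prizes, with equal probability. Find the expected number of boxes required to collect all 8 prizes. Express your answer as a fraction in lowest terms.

After i distinct types are collected, each trial gives a new one with probability (8−i)/8, so the expected wait for the next new type is 8/(8−i).
E = 8/8 + 8/7 + 8/6 + 8/5 + 8/4 + 8/3 + 8/2 + 8/1 = 761/35.

761/35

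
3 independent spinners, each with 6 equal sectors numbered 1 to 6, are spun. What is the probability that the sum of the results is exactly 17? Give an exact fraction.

There are 6^3 = 216 equally likely outcomes.
The number of ordered 3-tuples from {1,…,6} summing to 17 is 3.
P(sum = 17) = 3/216 = 1/72.

1/72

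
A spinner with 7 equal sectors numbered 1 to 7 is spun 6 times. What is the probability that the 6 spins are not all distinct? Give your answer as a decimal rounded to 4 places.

P(all 6 different) = 7/7 · 6/7 · ··· · 2/7 ≈ 0.0428.
P(at least two equal) = 1 − 0.0428 = 0.9572.

0.9572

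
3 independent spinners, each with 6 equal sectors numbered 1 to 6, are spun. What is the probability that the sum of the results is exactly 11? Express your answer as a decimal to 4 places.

0.1250

There are 6^3 = 216 equally likely outcomes.
The number of ordered 3-tuples from {1,…,6} summing to 11 is 27.
P(sum = 11) = 27/216 = 1/8 ≈ 0.1250.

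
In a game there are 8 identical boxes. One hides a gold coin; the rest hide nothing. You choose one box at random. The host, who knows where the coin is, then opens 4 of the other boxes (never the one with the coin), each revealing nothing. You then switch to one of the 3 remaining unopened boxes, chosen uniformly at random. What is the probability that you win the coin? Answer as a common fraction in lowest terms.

7/24

Your original box holds the coin with probability 1/8, so the other 7 collectively hold it with probability 7/8.
The host can always find 4 empty boxes to open, so the reveals don't change that 7/8; it is now spread over the 3 remaining unopened boxes.
P(win by switching) = (7/8) · (1/3) = 7/24.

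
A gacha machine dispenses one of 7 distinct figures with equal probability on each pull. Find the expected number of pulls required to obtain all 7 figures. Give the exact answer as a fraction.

363/20

After i distinct types are collected, each trial gives a new one with probability (7−i)/7, so the expected wait for the next new type is 7/(7−i).
E = 7/7 + 7/6 + 7/5 + 7/4 + 7/3 + 7/2 + 7/1 = 363/20.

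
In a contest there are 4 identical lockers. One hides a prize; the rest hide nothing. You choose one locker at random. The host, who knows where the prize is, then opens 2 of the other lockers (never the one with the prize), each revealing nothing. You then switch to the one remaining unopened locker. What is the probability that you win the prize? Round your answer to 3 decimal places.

Your original locker holds the prize with probability 1/4, so the other 3 collectively hold it with probability 3/4.
The host can always find 2 empty lockers to open, so the reveals don't change that 3/4; it is now spread over the 1 remaining unopened locker.
P(win by switching) = (3/4) · (1/1) = 3/4 ≈ 0.750.

0.750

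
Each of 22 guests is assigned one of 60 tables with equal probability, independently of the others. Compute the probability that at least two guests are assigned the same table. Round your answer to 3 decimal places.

0.988

It's easier to compute the probability that all 22 are distinct.
P(all distinct) = 60/60 · 59/60 · ··· · 39/60 ≈ 0.012.
So the probability of at least one match is 1 − 0.012 = 0.988.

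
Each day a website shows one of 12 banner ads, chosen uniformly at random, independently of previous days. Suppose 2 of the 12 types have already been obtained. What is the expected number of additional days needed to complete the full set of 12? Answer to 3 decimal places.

Starting from 2 distinct types, each trial gives a new one with probability (12−i)/12 when i types are held, so the wait for the next new type is 12/(12−i).
E = 12/10 + 12/9 + 12/8 + 12/7 + 12/6 + 12/5 + 12/4 + 12/3 + 12/2 + 12/1 = 7381/210 ≈ 35.148.

35.148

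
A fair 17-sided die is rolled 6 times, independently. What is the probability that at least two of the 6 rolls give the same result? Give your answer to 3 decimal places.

0.631

P(all 6 different) = 17/17 · 16/17 · ··· · 12/17 ≈ 0.369.
P(at least two equal) = 1 − 0.369 = 0.631.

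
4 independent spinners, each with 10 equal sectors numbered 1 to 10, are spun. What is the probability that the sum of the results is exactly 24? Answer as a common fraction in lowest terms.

633/10000

There are 10^4 = 10000 equally likely outcomes.
The number of ordered 4-tuples from {1,…,10} summing to 24 is 633.
P(sum = 24) = 633/10000.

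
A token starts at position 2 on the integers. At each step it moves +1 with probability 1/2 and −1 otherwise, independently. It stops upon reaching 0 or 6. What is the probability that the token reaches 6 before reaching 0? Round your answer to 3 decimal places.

0.333

With a fair step, P(i) = ½P(i−1) + ½P(i+1) with P(0)=0, P(6)=1 has the linear solution P(i) = i/6.
P(2) = 2/6 = 1/3 ≈ 0.333.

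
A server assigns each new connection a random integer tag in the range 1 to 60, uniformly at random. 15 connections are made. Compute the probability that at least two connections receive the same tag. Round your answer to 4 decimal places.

0.8521

It's easier to compute the probability that all 15 are distinct.
P(all distinct) = 60/60 · 59/60 · ··· · 46/60 ≈ 0.1479.
So the probability of at least one match is 1 − 0.1479 = 0.8521.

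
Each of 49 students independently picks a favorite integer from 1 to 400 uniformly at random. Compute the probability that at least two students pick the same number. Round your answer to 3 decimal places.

0.953

It's easier to compute the probability that all 49 are distinct.
P(all distinct) = 400/400 · 399/400 · ··· · 352/400 ≈ 0.047.
So the probability of at least one match is 1 − 0.047 = 0.953.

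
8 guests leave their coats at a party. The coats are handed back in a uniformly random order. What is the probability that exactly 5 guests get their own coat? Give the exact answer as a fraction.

Choose which 5 of the 8 are fixed: C(8,5) = 56 ways.
The remaining 3 must have no fixed point: D(3) = 2.
P = 56·2/40320 = 1/360.

1/360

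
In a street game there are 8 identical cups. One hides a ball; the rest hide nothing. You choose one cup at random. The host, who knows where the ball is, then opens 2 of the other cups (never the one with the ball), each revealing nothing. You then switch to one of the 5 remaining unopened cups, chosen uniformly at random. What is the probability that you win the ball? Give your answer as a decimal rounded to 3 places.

0.175

Your original cup holds the ball with probability 1/8, so the other 7 collectively hold it with probability 7/8.
The host can always find 2 empty cups to open, so the reveals don't change that 7/8; it is now spread over the 5 remaining unopened cups.
P(win by switching) = (7/8) · (1/5) = 7/40 ≈ 0.175.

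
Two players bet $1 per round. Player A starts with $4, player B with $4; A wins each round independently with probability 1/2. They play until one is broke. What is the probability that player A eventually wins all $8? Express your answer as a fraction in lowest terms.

With a fair step, P(i) = ½P(i−1) + ½P(i+1) with P(0)=0, P(8)=1 has the linear solution P(i) = i/8.
P(4) = 4/8 = 1/2.

1/2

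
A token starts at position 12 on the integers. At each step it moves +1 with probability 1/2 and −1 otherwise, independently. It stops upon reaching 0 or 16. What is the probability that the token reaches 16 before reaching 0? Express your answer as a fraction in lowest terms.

3/4

With a fair step, P(i) = ½P(i−1) + ½P(i+1) with P(0)=0, P(16)=1 has the linear solution P(i) = i/16.
P(12) = 12/16 = 3/4.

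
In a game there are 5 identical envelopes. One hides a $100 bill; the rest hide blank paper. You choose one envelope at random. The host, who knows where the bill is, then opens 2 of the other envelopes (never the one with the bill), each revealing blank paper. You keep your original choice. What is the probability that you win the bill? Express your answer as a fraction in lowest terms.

The host can always open 2 empty envelopes regardless of your choice, so the reveals give no information about your original envelope.
P(win by staying) = 1/5.

1/5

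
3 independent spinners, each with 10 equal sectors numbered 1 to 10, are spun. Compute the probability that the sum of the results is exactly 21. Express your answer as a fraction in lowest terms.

There are 10^3 = 1000 equally likely outcomes.
The number of ordered 3-tuples from {1,…,10} summing to 21 is 55.
P(sum = 21) = 55/1000 = 11/200.

11/200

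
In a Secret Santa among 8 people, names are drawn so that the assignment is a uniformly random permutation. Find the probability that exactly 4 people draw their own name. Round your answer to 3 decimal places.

Choose which 4 of the 8 are fixed: C(8,4) = 70 ways.
The remaining 4 must have no fixed point: D(4) = 9.
P = 70·9/40320 = 1/64 ≈ 0.016.

0.016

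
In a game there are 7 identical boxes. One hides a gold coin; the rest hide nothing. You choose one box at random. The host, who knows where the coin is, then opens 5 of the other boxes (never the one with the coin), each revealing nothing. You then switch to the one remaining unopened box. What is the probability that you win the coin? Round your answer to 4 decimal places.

0.8571

Your original box holds the coin with probability 1/7, so the other 6 collectively hold it with probability 6/7.
The host can always find 5 empty boxes to open, so the reveals don't change that 6/7; it is now spread over the 1 remaining unopened box.
P(win by switching) = (6/7) · (1/1) = 6/7 ≈ 0.8571.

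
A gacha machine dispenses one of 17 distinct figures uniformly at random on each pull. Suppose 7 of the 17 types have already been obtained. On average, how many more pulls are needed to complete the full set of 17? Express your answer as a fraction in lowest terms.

Starting from 7 distinct types, each trial gives a new one with probability (17−i)/17 when i types are held, so the wait for the next new type is 17/(17−i).
E = 17/10 + 17/9 + 17/8 + 17/7 + 17/6 + 17/5 + 17/4 + 17/3 + 17/2 + 17/1 = 125477/2520.

125477/2520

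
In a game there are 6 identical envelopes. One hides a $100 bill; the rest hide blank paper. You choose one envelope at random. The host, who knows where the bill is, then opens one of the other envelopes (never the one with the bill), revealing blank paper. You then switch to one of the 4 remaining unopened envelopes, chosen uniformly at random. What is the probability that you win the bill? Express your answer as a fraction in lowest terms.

5/24

Your original envelope holds the bill with probability 1/6, so the other 5 collectively hold it with probability 5/6.
The host can always find an empty envelope to open, so this doesn't change that 5/6; it is now spread over the 4 remaining unopened envelopes.
P(win by switching) = (5/6) · (1/4) = 5/24.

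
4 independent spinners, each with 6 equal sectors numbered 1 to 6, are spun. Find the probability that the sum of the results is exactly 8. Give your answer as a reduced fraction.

35/1296

There are 6^4 = 1296 equally likely outcomes.
The number of ordered 4-tuples from {1,…,6} summing to 8 is 35.
P(sum = 8) = 35/1296.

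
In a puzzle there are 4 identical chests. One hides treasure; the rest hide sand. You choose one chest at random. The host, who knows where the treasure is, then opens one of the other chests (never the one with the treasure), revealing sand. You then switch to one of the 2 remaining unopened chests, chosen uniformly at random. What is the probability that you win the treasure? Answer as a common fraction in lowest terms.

3/8

Your original chest holds the treasure with probability 1/4, so the other 3 collectively hold it with probability 3/4.
The host can always find an empty chest to open, so this doesn't change that 3/4; it is now spread over the 2 remaining unopened chests.
P(win by switching) = (3/4) · (1/2) = 3/8.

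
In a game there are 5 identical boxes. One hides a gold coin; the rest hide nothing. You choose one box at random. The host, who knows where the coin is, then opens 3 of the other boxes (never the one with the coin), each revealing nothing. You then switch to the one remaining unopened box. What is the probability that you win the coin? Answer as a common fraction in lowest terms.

4/5

Your original box holds the coin with probability 1/5, so the other 4 collectively hold it with probability 4/5.
The host can always find 3 empty boxes to open, so the reveals don't change that 4/5; it is now spread over the 1 remaining unopened box.
P(win by switching) = (4/5) · (1/1) = 4/5.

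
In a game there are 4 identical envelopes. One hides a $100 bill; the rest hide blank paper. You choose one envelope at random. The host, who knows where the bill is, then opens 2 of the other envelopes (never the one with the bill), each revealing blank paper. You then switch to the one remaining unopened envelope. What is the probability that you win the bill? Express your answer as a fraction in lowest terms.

Your original envelope holds the bill with probability 1/4, so the other 3 collectively hold it with probability 3/4.
The host can always find 2 empty envelopes to open, so the reveals don't change that 3/4; it is now spread over the 1 remaining unopened envelope.
P(win by switching) = (3/4) · (1/1) = 3/4.

3/4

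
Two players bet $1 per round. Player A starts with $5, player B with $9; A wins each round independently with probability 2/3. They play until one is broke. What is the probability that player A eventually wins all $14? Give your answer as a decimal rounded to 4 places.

0.9688

Let r = q/p = (1/3)/(2/3) = 1/2. The recurrence P(i) = p·P(i+1) + q·P(i−1) with P(0)=0, P(14)=1 gives P(i) = (1 − r^i)/(1 − r^14).
P(5) = (1 − (1/2)^5) / (1 − (1/2)^14) = 15872/16383 ≈ 0.9688.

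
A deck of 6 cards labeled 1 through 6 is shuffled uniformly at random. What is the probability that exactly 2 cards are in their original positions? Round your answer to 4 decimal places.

Choose which 2 of the 6 are fixed: C(6,2) = 15 ways.
The remaining 4 must have no fixed point: D(4) = 9.
P = 15·9/720 = 3/16 ≈ 0.1875.

0.1875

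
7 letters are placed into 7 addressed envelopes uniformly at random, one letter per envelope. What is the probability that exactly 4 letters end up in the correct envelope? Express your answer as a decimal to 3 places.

0.014

Choose which 4 of the 7 are fixed: C(7,4) = 35 ways.
The remaining 3 must have no fixed point: D(3) = 2.
P = 35·2/5040 = 1/72 ≈ 0.014.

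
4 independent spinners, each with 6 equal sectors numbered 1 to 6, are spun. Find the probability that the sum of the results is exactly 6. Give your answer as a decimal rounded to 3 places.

There are 6^4 = 1296 equally likely outcomes.
The number of ordered 4-tuples from {1,…,6} summing to 6 is 10.
P(sum = 6) = 10/1296 = 5/648 ≈ 0.008.

0.008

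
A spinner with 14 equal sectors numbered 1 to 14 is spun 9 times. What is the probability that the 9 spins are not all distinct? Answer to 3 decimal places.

0.965

P(all 9 different) = 14/14 · 13/14 · ··· · 6/14 ≈ 0.035.
P(at least two equal) = 1 − 0.035 = 0.965.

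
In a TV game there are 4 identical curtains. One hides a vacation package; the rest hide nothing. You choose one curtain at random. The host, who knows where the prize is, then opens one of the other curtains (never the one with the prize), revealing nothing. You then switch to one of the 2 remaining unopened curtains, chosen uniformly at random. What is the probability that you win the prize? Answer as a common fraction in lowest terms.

3/8

Your original curtain holds the prize with probability 1/4, so the other 3 collectively hold it with probability 3/4.
The host can always find an empty curtain to open, so this doesn't change that 3/4; it is now spread over the 2 remaining unopened curtains.
P(win by switching) = (3/4) · (1/2) = 3/8.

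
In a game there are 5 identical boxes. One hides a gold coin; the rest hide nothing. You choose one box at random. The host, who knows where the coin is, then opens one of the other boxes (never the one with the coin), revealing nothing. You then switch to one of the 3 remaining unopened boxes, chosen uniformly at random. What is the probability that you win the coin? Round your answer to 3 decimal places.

0.267

Your original box holds the coin with probability 1/5, so the other 4 collectively hold it with probability 4/5.
The host can always find an empty box to open, so this doesn't change that 4/5; it is now spread over the 3 remaining unopened boxes.
P(win by switching) = (4/5) · (1/3) = 4/15 ≈ 0.267.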